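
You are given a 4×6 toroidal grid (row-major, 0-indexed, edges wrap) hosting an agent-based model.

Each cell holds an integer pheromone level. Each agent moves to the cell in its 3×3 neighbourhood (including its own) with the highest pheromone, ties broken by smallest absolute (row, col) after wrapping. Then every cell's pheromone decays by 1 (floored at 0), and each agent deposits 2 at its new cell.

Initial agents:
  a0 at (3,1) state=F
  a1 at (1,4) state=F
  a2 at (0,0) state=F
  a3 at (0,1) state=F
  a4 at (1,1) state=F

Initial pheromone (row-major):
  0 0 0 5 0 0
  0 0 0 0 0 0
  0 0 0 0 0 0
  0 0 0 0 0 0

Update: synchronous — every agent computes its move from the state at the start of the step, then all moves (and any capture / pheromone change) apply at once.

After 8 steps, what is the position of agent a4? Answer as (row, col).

(0, 0)

t=1: a0@(0,0) a1@(0,3) a2@(0,0) a3@(0,0) a4@(0,0) | pheromone: 8 0 0 6 0 0 / 0 0 0 0 0 0 / 0 0 0 0 0 0 / 0 0 0 0 0 0
t=2: a0@(0,0) a1@(0,3) a2@(0,0) a3@(0,0) a4@(0,0) | pheromone: 15 0 0 7 0 0 / 0 0 0 0 0 0 / 0 0 0 0 0 0 / 0 0 0 0 0 0
t=3: a0@(0,0) a1@(0,3) a2@(0,0) a3@(0,0) a4@(0,0) | pheromone: 22 0 0 8 0 0 / 0 0 0 0 0 0 / 0 0 0 0 0 0 / 0 0 0 0 0 0
t=4: a0@(0,0) a1@(0,3) a2@(0,0) a3@(0,0) a4@(0,0) | pheromone: 29 0 0 9 0 0 / 0 0 0 0 0 0 / 0 0 0 0 0 0 / 0 0 0 0 0 0
t=5: a0@(0,0) a1@(0,3) a2@(0,0) a3@(0,0) a4@(0,0) | pheromone: 36 0 0 10 0 0 / 0 0 0 0 0 0 / 0 0 0 0 0 0 / 0 0 0 0 0 0
t=6: a0@(0,0) a1@(0,3) a2@(0,0) a3@(0,0) a4@(0,0) | pheromone: 43 0 0 11 0 0 / 0 0 0 0 0 0 / 0 0 0 0 0 0 / 0 0 0 0 0 0
t=7: a0@(0,0) a1@(0,3) a2@(0,0) a3@(0,0) a4@(0,0) | pheromone: 50 0 0 12 0 0 / 0 0 0 0 0 0 / 0 0 0 0 0 0 / 0 0 0 0 0 0
t=8: a0@(0,0) a1@(0,3) a2@(0,0) a3@(0,0) a4@(0,0) | pheromone: 57 0 0 13 0 0 / 0 0 0 0 0 0 / 0 0 0 0 0 0 / 0 0 0 0 0 0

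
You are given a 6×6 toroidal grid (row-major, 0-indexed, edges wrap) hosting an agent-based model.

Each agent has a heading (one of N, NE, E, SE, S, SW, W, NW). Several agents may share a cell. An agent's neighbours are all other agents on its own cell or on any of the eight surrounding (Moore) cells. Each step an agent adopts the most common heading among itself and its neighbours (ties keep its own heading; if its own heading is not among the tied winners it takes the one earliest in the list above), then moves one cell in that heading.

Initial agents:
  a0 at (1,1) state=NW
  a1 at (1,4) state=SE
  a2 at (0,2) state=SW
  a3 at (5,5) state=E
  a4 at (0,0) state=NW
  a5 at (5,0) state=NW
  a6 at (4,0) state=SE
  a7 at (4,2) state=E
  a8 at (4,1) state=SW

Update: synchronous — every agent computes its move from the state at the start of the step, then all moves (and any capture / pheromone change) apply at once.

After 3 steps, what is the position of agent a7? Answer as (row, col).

(3, 3)

t=1: a0@(0,0):NW a1@(2,5):SE a2@(1,1):SW a3@(4,4):NW a4@(5,5):NW a5@(4,5):NW a6@(5,1):SE a7@(4,3):E a8@(5,0):SW
t=2: a0@(5,5):NW a1@(3,0):SE a2@(2,0):SW a3@(3,3):NW a4@(4,4):NW a5@(3,4):NW a6@(0,2):SE a7@(4,4):E a8@(4,5):NW
t=3: a0@(4,4):NW a1@(4,1):SE a2@(3,5):SW a3@(2,2):NW a4@(3,3):NW a5@(2,3):NW a6@(1,3):SE a7@(3,3):NW a8@(3,4):NW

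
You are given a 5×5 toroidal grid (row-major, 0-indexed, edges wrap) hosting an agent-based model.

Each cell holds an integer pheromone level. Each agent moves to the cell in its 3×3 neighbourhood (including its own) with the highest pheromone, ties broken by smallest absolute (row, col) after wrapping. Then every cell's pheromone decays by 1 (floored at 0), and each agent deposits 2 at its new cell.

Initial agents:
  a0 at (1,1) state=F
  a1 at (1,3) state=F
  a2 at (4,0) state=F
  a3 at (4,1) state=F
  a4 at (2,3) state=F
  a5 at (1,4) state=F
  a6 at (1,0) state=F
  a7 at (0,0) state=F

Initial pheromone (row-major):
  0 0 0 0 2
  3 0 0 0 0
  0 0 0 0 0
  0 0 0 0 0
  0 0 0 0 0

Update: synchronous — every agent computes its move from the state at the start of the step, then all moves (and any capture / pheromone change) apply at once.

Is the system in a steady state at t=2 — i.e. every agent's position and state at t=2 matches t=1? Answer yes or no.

no

t=1: a0@(1,0) a1@(0,4) a2@(0,4) a3@(0,0) a4@(1,2) a5@(1,0) a6@(1,0) a7@(1,0) | pheromone: 2 0 0 0 5 / 10 0 2 0 0 / 0 0 0 0 0 / 0 0 0 0 0 / 0 0 0 0 0
t=2: a0@(1,0) a1@(1,0) a2@(1,0) a3@(1,0) a4@(1,2) a5@(1,0) a6@(1,0) a7@(1,0) | pheromone: 1 0 0 0 4 / 23 0 3 0 0 / 0 0 0 0 0 / 0 0 0 0 0 / 0 0 0 0 0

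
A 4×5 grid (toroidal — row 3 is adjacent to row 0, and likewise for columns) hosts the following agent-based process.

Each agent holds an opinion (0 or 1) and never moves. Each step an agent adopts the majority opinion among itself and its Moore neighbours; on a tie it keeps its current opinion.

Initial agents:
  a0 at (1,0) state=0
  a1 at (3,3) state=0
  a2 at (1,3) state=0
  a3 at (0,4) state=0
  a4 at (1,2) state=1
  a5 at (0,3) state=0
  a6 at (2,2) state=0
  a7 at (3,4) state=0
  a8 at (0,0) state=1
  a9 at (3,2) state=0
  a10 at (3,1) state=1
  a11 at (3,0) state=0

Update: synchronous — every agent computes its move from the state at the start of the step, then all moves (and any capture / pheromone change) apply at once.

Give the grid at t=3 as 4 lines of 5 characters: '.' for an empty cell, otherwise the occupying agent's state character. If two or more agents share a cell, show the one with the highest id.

t=1: a0@(1,0):0 a1@(3,3):0 a2@(1,3):0 a3@(0,4):0 a4@(1,2):0 a5@(0,3):0 a6@(2,2):0 a7@(3,4):0 a8@(0,0):0 a9@(3,2):0 a10@(3,1):0 a11@(3,0):0
t=2: (unchanged — steady state)

0..00
0.00.
..0..
00000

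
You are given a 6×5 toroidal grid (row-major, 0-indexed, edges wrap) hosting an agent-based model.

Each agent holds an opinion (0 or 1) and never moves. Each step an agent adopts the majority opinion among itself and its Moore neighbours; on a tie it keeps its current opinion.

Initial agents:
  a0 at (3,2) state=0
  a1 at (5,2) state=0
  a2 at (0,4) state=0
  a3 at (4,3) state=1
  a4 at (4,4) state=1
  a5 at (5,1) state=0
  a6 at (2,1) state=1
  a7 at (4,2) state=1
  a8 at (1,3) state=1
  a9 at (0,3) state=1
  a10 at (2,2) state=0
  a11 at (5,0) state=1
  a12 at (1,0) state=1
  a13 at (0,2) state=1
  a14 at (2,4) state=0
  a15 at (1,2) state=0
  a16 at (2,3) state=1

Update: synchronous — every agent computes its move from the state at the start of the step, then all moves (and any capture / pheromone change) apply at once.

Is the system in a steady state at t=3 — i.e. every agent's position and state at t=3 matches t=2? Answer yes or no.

t=1: a0@(3,2):1 a1@(5,2):1 a2@(0,4):1 a3@(4,3):1 a4@(4,4):1 a5@(5,1):1 a6@(2,1):0 a7@(4,2):0 a8@(1,3):1 a9@(0,3):1 a10@(2,2):0 a11@(5,0):1 a12@(1,0):1 a13@(0,2):1 a14@(2,4):1 a15@(1,2):1 a16@(2,3):0
t=2: a0@(3,2):0 a1@(5,2):1 a2@(0,4):1 a3@(4,3):1 a4@(4,4):1 a5@(5,1):1 a6@(2,1):1 a7@(4,2):1 a8@(1,3):1 a9@(0,3):1 a10@(2,2):0 a11@(5,0):1 a12@(1,0):1 a13@(0,2):1 a14@(2,4):1 a15@(1,2):1 a16@(2,3):1
t=3: a0@(3,2):1 a1@(5,2):1 a2@(0,4):1 a3@(4,3):1 a4@(4,4):1 a5@(5,1):1 a6@(2,1):1 a7@(4,2):1 a8@(1,3):1 a9@(0,3):1 a10@(2,2):1 a11@(5,0):1 a12@(1,0):1 a13@(0,2):1 a14@(2,4):1 a15@(1,2):1 a16@(2,3):1

no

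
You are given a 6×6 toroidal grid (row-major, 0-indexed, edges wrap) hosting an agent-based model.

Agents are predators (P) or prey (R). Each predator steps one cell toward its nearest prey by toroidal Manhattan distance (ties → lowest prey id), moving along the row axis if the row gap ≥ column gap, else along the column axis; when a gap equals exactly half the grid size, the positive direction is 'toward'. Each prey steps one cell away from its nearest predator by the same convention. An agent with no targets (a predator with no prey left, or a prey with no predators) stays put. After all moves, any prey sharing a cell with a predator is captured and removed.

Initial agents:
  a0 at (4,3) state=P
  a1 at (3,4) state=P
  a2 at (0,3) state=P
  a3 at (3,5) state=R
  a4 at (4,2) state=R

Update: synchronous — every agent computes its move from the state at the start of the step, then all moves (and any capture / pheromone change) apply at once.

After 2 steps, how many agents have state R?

t=1: a0@(4,2):P a1@(3,5):P a2@(5,3):P a3@(3,0):R a4@(4,1):R
t=2: a0@(4,1):P a1@(3,0):P a2@(5,2):P a3@(3,1):R a4@(4,0):R

2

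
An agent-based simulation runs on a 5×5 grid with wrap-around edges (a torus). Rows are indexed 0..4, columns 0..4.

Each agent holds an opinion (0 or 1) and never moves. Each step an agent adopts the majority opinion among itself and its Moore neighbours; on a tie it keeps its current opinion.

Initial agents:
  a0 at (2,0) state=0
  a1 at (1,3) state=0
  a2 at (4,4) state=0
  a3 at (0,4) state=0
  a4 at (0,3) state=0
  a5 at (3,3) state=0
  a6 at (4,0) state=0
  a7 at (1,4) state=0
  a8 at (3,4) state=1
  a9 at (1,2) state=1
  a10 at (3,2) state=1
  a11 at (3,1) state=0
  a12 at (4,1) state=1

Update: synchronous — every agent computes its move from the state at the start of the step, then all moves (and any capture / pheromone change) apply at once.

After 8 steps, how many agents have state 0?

t=1: a0@(2,0):0 a1@(1,3):0 a2@(4,4):0 a3@(0,4):0 a4@(0,3):0 a5@(3,3):0 a6@(4,0):0 a7@(1,4):0 a8@(3,4):0 a9@(1,2):0 a10@(3,2):1 a11@(3,1):0 a12@(4,1):1
t=2: (unchanged — steady state)

11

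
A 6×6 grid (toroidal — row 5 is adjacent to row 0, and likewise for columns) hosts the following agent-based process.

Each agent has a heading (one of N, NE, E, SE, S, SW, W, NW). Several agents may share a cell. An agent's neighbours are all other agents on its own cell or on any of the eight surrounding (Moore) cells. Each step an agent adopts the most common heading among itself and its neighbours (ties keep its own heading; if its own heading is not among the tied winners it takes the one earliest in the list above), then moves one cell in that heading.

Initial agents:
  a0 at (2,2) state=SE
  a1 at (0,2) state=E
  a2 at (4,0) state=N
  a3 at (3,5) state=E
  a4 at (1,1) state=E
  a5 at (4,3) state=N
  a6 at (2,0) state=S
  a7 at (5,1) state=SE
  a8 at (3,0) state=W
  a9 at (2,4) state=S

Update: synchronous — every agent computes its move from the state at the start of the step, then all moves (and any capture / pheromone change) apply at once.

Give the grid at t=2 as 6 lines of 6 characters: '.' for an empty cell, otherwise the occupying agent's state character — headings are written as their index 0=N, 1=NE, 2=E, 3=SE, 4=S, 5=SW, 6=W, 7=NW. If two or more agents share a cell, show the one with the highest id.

t=1: a0@(3,3):SE a1@(0,3):E a2@(3,0):N a3@(4,5):S a4@(1,2):E a5@(3,3):N a6@(2,1):E a7@(0,2):SE a8@(3,5):W a9@(3,4):S
t=2: a0@(4,4):SE a1@(0,4):E a2@(2,0):N a3@(5,5):S a4@(1,3):E a5@(2,3):N a6@(2,2):E a7@(0,3):E a8@(4,5):S a9@(4,4):S

...22.
...2..
0.20..
......
....44
.....4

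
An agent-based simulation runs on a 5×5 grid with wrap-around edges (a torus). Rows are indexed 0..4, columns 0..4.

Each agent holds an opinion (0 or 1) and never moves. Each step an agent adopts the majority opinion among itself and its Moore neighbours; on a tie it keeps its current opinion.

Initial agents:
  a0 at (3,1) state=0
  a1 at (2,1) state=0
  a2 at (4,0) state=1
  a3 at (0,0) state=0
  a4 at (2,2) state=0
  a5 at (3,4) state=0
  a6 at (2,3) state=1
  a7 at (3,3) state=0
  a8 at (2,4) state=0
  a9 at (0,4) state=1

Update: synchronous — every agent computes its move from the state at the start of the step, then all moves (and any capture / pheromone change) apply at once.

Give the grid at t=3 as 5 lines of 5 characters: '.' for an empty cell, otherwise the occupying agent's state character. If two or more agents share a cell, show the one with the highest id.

t=1: a0@(3,1):0 a1@(2,1):0 a2@(4,0):0 a3@(0,0):1 a4@(2,2):0 a5@(3,4):0 a6@(2,3):0 a7@(3,3):0 a8@(2,4):0 a9@(0,4):1
t=2: (unchanged — steady state)

1...1
.....
.0000
.0.00
0....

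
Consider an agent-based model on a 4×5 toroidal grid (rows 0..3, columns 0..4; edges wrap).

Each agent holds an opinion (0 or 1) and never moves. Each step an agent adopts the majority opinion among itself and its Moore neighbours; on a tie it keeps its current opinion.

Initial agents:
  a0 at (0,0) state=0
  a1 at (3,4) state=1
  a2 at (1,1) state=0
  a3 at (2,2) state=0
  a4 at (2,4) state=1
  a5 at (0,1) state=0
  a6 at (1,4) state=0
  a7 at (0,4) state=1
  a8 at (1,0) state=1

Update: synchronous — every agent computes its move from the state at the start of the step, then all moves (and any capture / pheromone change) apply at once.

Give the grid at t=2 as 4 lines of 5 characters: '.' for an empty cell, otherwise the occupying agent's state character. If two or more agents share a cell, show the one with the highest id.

t=1: a0@(0,0):0 a1@(3,4):1 a2@(1,1):0 a3@(2,2):0 a4@(2,4):1 a5@(0,1):0 a6@(1,4):1 a7@(0,4):1 a8@(1,0):0
t=2: (unchanged — steady state)

00..1
00..1
..0.1
....1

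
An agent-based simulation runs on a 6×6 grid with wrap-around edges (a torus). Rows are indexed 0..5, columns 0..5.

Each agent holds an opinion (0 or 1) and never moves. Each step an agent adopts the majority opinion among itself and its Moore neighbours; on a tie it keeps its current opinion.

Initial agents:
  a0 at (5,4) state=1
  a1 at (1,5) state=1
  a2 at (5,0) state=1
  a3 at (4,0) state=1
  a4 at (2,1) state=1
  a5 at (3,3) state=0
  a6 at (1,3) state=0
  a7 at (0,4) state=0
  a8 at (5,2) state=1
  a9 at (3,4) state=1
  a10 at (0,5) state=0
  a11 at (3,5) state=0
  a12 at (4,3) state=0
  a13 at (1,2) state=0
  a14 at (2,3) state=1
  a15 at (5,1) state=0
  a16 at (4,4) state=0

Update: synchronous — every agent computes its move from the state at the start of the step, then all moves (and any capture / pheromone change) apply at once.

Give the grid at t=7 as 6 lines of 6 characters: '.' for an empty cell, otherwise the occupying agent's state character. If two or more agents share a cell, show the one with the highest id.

....00
..00.0
.1.0..
...000
1..00.
110.0.

t=1: a0@(5,4):0 a1@(1,5):0 a2@(5,0):1 a3@(4,0):1 a4@(2,1):1 a5@(3,3):0 a6@(1,3):0 a7@(0,4):0 a8@(5,2):0 a9@(3,4):0 a10@(0,5):1 a11@(3,5):0 a12@(4,3):0 a13@(1,2):0 a14@(2,3):0 a15@(5,1):1 a16@(4,4):0
t=2: a0@(5,4):0 a1@(1,5):0 a2@(5,0):1 a3@(4,0):1 a4@(2,1):1 a5@(3,3):0 a6@(1,3):0 a7@(0,4):0 a8@(5,2):0 a9@(3,4):0 a10@(0,5):0 a11@(3,5):0 a12@(4,3):0 a13@(1,2):0 a14@(2,3):0 a15@(5,1):1 a16@(4,4):0
t=3: (unchanged — steady state)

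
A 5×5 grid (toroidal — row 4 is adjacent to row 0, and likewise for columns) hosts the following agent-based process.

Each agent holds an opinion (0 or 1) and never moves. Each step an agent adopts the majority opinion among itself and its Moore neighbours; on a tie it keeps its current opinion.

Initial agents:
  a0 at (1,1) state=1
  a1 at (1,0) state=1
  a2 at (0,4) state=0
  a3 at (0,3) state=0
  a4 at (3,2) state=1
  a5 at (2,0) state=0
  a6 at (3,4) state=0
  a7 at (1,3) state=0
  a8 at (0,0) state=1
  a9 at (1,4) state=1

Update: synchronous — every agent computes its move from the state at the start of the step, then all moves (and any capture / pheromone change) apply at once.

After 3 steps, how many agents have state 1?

5

t=1: a0@(1,1):1 a1@(1,0):1 a2@(0,4):0 a3@(0,3):0 a4@(3,2):1 a5@(2,0):1 a6@(3,4):0 a7@(1,3):0 a8@(0,0):1 a9@(1,4):0
t=2: (unchanged — steady state)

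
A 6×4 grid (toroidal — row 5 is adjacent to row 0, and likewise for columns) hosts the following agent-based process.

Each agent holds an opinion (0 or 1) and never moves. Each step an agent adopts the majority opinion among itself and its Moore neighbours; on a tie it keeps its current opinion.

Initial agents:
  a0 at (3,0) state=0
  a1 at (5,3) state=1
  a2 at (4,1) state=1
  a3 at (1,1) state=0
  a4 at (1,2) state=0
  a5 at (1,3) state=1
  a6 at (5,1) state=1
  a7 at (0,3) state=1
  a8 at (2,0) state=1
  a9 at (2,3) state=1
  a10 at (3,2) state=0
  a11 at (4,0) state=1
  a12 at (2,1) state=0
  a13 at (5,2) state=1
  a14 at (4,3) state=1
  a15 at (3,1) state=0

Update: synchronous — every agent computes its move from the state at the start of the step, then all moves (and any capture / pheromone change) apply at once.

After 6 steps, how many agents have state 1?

t=1: a0@(3,0):1 a1@(5,3):1 a2@(4,1):1 a3@(1,1):0 a4@(1,2):0 a5@(1,3):1 a6@(5,1):1 a7@(0,3):1 a8@(2,0):0 a9@(2,3):1 a10@(3,2):0 a11@(4,0):1 a12@(2,1):0 a13@(5,2):1 a14@(4,3):1 a15@(3,1):0
t=2: (unchanged — steady state)

10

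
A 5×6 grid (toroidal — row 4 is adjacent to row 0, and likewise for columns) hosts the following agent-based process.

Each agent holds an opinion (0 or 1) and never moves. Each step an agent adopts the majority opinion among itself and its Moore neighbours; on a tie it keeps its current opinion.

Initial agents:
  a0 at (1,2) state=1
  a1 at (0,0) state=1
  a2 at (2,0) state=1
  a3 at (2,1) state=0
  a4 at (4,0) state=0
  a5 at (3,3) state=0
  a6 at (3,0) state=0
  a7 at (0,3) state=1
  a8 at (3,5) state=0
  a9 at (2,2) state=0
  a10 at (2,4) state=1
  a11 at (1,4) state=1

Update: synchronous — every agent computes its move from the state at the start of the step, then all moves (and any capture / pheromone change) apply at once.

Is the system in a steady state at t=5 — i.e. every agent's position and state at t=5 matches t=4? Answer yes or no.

t=1: a0@(1,2):1 a1@(0,0):1 a2@(2,0):0 a3@(2,1):0 a4@(4,0):0 a5@(3,3):0 a6@(3,0):0 a7@(0,3):1 a8@(3,5):0 a9@(2,2):0 a10@(2,4):1 a11@(1,4):1
t=2: (unchanged — steady state)

yes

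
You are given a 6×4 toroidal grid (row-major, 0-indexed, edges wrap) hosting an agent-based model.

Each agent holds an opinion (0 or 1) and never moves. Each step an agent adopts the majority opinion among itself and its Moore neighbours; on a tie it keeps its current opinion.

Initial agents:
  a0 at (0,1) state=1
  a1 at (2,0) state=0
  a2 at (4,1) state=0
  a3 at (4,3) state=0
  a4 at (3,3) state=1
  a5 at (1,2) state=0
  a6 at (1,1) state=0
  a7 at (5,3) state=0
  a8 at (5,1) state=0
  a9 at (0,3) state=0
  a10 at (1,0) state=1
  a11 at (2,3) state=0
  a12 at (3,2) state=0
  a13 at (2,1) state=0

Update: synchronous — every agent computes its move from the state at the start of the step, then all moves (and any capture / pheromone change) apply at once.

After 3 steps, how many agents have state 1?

0

t=1: a0@(0,1):0 a1@(2,0):0 a2@(4,1):0 a3@(4,3):0 a4@(3,3):0 a5@(1,2):0 a6@(1,1):0 a7@(5,3):0 a8@(5,1):0 a9@(0,3):0 a10@(1,0):0 a11@(2,3):0 a12@(3,2):0 a13@(2,1):0
t=2: (unchanged — steady state)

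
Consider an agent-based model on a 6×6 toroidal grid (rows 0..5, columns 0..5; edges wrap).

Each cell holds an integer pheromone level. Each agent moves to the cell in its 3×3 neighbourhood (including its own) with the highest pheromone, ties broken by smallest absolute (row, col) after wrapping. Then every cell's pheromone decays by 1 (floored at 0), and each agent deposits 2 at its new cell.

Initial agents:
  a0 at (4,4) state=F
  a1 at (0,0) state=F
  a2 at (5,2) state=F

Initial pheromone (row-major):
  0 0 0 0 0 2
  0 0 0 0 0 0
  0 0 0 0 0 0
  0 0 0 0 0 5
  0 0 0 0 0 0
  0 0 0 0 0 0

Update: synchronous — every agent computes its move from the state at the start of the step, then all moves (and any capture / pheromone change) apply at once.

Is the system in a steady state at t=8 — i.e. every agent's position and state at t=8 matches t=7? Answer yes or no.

t=1: a0@(3,5) a1@(0,5) a2@(0,1) | pheromone: 0 2 0 0 0 3 / 0 0 0 0 0 0 / 0 0 0 0 0 0 / 0 0 0 0 0 6 / 0 0 0 0 0 0 / 0 0 0 0 0 0
t=2: a0@(3,5) a1@(0,5) a2@(0,1) | pheromone: 0 3 0 0 0 4 / 0 0 0 0 0 0 / 0 0 0 0 0 0 / 0 0 0 0 0 7 / 0 0 0 0 0 0 / 0 0 0 0 0 0
t=3: a0@(3,5) a1@(0,5) a2@(0,1) | pheromone: 0 4 0 0 0 5 / 0 0 0 0 0 0 / 0 0 0 0 0 0 / 0 0 0 0 0 8 / 0 0 0 0 0 0 / 0 0 0 0 0 0
t=4: a0@(3,5) a1@(0,5) a2@(0,1) | pheromone: 0 5 0 0 0 6 / 0 0 0 0 0 0 / 0 0 0 0 0 0 / 0 0 0 0 0 9 / 0 0 0 0 0 0 / 0 0 0 0 0 0
t=5: a0@(3,5) a1@(0,5) a2@(0,1) | pheromone: 0 6 0 0 0 7 / 0 0 0 0 0 0 / 0 0 0 0 0 0 / 0 0 0 0 0 10 / 0 0 0 0 0 0 / 0 0 0 0 0 0
t=6: a0@(3,5) a1@(0,5) a2@(0,1) | pheromone: 0 7 0 0 0 8 / 0 0 0 0 0 0 / 0 0 0 0 0 0 / 0 0 0 0 0 11 / 0 0 0 0 0 0 / 0 0 0 0 0 0
t=7: a0@(3,5) a1@(0,5) a2@(0,1) | pheromone: 0 8 0 0 0 9 / 0 0 0 0 0 0 / 0 0 0 0 0 0 / 0 0 0 0 0 12 / 0 0 0 0 0 0 / 0 0 0 0 0 0
t=8: a0@(3,5) a1@(0,5) a2@(0,1) | pheromone: 0 9 0 0 0 10 / 0 0 0 0 0 0 / 0 0 0 0 0 0 / 0 0 0 0 0 13 / 0 0 0 0 0 0 / 0 0 0 0 0 0

yes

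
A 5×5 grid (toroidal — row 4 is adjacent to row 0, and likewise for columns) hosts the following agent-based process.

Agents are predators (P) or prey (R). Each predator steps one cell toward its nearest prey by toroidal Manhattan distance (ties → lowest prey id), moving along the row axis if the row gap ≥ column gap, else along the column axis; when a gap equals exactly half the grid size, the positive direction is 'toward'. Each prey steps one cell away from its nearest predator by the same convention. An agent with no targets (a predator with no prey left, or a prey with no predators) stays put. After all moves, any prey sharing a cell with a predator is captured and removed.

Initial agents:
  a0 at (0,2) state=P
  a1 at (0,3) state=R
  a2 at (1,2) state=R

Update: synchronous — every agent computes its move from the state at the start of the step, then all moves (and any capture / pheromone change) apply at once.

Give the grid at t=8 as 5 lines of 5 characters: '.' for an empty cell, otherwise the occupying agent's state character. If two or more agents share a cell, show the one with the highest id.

t=1: a0@(0,3):P a1@(0,4):R a2@(2,2):R
t=2: a0@(0,4):P a1@(0,0):R a2@(3,2):R
t=3: a0@(0,0):P a1@(0,1):R a2@(2,2):R
t=4: a0@(0,1):P a1@(0,2):R a2@(3,2):R
t=5: a0@(0,2):P a1@(0,3):R a2@(2,2):R
t=6: a0@(0,3):P a1@(0,4):R a2@(3,2):R
t=7: a0@(0,4):P a1@(0,0):R a2@(2,2):R
t=8: a0@(0,0):P a1@(0,1):R a2@(3,2):R

PR...
.....
.....
..R..
.....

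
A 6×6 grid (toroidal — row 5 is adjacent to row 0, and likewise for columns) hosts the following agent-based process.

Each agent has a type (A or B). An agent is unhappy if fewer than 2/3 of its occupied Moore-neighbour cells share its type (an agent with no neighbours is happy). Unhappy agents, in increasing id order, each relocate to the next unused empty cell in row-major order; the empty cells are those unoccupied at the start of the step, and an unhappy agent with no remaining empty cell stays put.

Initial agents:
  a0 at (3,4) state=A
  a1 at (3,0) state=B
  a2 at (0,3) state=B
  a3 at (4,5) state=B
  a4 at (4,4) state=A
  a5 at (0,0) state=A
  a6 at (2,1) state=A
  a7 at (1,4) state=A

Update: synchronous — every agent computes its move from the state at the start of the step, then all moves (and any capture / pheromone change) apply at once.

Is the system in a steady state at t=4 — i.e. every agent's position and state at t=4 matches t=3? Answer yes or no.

t=1: a0@(0,1):A a1@(0,2):B a2@(0,4):B a3@(0,5):B a4@(1,0):A a5@(0,0):A a6@(1,1):A a7@(1,2):A
t=2: a0@(0,1):A a1@(0,3):B a2@(0,4):B a3@(1,3):B a4@(1,0):A a5@(0,0):A a6@(1,1):A a7@(1,2):A
t=3: a0@(0,1):A a1@(0,3):B a2@(0,4):B a3@(1,3):B a4@(1,0):A a5@(0,0):A a6@(1,1):A a7@(0,2):A
t=4: a0@(0,1):A a1@(0,3):B a2@(0,4):B a3@(1,3):B a4@(1,0):A a5@(0,0):A a6@(1,1):A a7@(0,5):A

no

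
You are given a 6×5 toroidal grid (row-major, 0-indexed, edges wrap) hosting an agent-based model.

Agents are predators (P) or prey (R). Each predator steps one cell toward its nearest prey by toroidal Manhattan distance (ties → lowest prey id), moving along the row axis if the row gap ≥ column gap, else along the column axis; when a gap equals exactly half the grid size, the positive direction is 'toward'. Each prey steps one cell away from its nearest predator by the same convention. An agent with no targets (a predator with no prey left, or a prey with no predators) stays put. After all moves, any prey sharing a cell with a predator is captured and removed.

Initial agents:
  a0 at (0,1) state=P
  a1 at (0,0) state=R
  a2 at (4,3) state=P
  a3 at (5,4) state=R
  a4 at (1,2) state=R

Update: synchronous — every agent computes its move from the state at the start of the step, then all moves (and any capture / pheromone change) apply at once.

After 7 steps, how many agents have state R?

1

t=1: a0@(0,0):P a1@(0,4):R a2@(5,3):P a3@(0,4):R a4@(2,2):R
t=2: a0@(0,4):P a2@(0,3):P a4@(3,2):R
t=3: a0@(1,4):P a2@(1,3):P a4@(2,2):R
t=4: a0@(1,3):P a2@(2,3):P a4@(3,2):R
t=5: a0@(2,3):P a2@(3,3):P a4@(4,2):R
t=6: a0@(3,3):P a2@(4,3):P a4@(5,2):R
t=7: a0@(4,3):P a2@(5,3):P a4@(0,2):R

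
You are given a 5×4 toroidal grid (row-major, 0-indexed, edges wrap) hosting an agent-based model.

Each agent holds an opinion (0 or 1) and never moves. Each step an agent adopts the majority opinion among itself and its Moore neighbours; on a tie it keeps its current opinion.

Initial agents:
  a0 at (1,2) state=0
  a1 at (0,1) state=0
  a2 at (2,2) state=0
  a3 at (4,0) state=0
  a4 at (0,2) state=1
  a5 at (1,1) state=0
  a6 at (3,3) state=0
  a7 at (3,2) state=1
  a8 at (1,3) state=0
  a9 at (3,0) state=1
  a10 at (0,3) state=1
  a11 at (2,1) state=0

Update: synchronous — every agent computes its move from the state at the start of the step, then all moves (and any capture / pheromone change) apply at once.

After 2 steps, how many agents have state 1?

0

t=1: a0@(1,2):0 a1@(0,1):0 a2@(2,2):0 a3@(4,0):0 a4@(0,2):0 a5@(1,1):0 a6@(3,3):0 a7@(3,2):0 a8@(1,3):0 a9@(3,0):0 a10@(0,3):0 a11@(2,1):0
t=2: (unchanged — steady state)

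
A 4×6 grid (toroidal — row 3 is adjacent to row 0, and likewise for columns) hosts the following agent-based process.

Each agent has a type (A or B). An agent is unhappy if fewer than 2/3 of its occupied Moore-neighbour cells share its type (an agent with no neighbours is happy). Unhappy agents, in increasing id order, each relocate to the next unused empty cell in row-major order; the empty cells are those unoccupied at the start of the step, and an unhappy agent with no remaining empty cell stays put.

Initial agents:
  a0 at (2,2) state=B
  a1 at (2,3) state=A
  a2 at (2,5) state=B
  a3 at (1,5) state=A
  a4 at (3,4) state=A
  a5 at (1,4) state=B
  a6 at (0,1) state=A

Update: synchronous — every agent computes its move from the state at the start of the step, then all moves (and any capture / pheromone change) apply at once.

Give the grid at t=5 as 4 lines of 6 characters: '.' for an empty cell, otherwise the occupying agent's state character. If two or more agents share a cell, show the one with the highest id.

t=1: a0@(0,0):B a1@(0,2):A a2@(0,3):B a3@(0,4):A a4@(0,5):A a5@(1,0):B a6@(0,1):A
t=2: a0@(1,1):B a1@(1,2):A a2@(1,3):B a3@(1,4):A a4@(1,5):A a5@(2,0):B a6@(2,1):A
t=3: a0@(0,0):B a1@(0,1):A a2@(0,2):B a3@(0,3):A a4@(0,4):A a5@(0,5):B a6@(1,0):A
t=4: a0@(1,1):B a1@(1,2):A a2@(1,3):B a3@(1,4):A a4@(1,5):A a5@(2,0):B a6@(2,1):A
t=5: a0@(0,0):B a1@(0,1):A a2@(0,2):B a3@(0,3):A a4@(0,4):A a5@(0,5):B a6@(1,0):A

BABAAB
A.....
......
......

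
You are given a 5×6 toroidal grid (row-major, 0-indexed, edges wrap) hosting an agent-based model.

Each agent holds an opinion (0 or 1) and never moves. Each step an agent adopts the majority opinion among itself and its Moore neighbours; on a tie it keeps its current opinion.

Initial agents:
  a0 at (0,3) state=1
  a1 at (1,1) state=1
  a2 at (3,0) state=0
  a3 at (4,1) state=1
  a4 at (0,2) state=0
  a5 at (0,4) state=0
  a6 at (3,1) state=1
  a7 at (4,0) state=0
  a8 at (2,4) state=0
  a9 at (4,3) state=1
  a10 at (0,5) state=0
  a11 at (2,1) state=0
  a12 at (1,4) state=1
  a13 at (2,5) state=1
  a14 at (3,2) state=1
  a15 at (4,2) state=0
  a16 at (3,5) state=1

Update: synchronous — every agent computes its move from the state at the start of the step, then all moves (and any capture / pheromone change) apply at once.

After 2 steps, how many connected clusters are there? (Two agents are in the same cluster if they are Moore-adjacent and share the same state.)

t=1: a0@(0,3):1 a1@(1,1):0 a2@(3,0):1 a3@(4,1):0 a4@(0,2):1 a5@(0,4):1 a6@(3,1):0 a7@(4,0):0 a8@(2,4):1 a9@(4,3):1 a10@(0,5):0 a11@(2,1):1 a12@(1,4):1 a13@(2,5):1 a14@(3,2):1 a15@(4,2):1 a16@(3,5):0
t=2: a0@(0,3):1 a1@(1,1):1 a2@(3,0):0 a3@(4,1):1 a4@(0,2):1 a5@(0,4):1 a6@(3,1):1 a7@(4,0):0 a8@(2,4):1 a9@(4,3):1 a10@(0,5):0 a11@(2,1):1 a12@(1,4):1 a13@(2,5):1 a14@(3,2):1 a15@(4,2):1 a16@(3,5):1

2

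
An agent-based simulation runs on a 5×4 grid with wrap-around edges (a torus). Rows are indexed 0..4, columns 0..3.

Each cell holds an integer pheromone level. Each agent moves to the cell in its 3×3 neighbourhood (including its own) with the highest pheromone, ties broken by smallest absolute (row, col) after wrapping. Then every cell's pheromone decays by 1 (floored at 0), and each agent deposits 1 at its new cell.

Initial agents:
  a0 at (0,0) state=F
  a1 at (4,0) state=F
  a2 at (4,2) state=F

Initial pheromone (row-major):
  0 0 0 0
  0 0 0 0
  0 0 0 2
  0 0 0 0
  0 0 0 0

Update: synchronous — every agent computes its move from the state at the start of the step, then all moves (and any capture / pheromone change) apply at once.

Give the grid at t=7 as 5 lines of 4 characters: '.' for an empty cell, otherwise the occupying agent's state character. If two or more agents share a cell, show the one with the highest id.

F...
....
....
....
....

t=1: a0@(0,0) a1@(0,0) a2@(0,1) | pheromone: 2 1 0 0 / 0 0 0 0 / 0 0 0 1 / 0 0 0 0 / 0 0 0 0
t=2: a0@(0,0) a1@(0,0) a2@(0,0) | pheromone: 4 0 0 0 / 0 0 0 0 / 0 0 0 0 / 0 0 0 0 / 0 0 0 0
t=3: a0@(0,0) a1@(0,0) a2@(0,0) | pheromone: 6 0 0 0 / 0 0 0 0 / 0 0 0 0 / 0 0 0 0 / 0 0 0 0
t=4: a0@(0,0) a1@(0,0) a2@(0,0) | pheromone: 8 0 0 0 / 0 0 0 0 / 0 0 0 0 / 0 0 0 0 / 0 0 0 0
t=5: a0@(0,0) a1@(0,0) a2@(0,0) | pheromone: 10 0 0 0 / 0 0 0 0 / 0 0 0 0 / 0 0 0 0 / 0 0 0 0
t=6: a0@(0,0) a1@(0,0) a2@(0,0) | pheromone: 12 0 0 0 / 0 0 0 0 / 0 0 0 0 / 0 0 0 0 / 0 0 0 0
t=7: a0@(0,0) a1@(0,0) a2@(0,0) | pheromone: 14 0 0 0 / 0 0 0 0 / 0 0 0 0 / 0 0 0 0 / 0 0 0 0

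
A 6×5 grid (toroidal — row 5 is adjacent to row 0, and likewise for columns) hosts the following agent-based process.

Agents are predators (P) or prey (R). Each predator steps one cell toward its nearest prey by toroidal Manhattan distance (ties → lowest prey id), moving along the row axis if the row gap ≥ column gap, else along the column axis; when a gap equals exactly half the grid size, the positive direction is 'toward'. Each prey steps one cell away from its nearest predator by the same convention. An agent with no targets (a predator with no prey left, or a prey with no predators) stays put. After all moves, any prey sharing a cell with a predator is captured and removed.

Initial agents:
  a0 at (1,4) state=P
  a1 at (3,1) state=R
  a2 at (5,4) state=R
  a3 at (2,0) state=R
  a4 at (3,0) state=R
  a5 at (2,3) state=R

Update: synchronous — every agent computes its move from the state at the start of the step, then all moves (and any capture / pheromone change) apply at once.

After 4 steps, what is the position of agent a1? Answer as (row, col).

(1, 1)

t=1: a0@(0,4):P a1@(4,1):R a2@(4,4):R a3@(3,0):R a4@(4,0):R a5@(3,3):R
t=2: a0@(5,4):P a1@(3,1):R a2@(3,4):R a3@(2,0):R a4@(3,0):R a5@(2,3):R
t=3: a0@(4,4):P a1@(2,1):R a2@(2,4):R a3@(1,0):R a4@(2,0):R a5@(1,3):R
t=4: a0@(3,4):P a1@(1,1):R a2@(1,4):R a3@(0,0):R a4@(1,0):R a5@(0,3):R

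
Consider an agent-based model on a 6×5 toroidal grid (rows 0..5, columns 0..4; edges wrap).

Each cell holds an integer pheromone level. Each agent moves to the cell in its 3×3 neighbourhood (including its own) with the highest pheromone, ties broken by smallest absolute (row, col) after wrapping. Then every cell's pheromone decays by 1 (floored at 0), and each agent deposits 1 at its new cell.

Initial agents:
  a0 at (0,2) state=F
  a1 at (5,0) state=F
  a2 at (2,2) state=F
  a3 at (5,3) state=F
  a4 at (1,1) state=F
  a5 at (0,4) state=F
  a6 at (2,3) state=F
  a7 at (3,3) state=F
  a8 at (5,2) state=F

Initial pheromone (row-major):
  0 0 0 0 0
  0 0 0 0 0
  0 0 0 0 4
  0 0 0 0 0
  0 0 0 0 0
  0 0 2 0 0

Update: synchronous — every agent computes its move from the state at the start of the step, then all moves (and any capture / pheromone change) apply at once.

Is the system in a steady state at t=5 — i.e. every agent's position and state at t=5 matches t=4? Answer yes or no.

t=1: a0@(5,2) a1@(0,0) a2@(1,1) a3@(5,2) a4@(0,0) a5@(0,0) a6@(2,4) a7@(2,4) a8@(5,2) | pheromone: 3 0 0 0 0 / 0 1 0 0 0 / 0 0 0 0 5 / 0 0 0 0 0 / 0 0 0 0 0 / 0 0 4 0 0
t=2: a0@(5,2) a1@(0,0) a2@(0,0) a3@(5,2) a4@(0,0) a5@(0,0) a6@(2,4) a7@(2,4) a8@(5,2) | pheromone: 6 0 0 0 0 / 0 0 0 0 0 / 0 0 0 0 6 / 0 0 0 0 0 / 0 0 0 0 0 / 0 0 6 0 0
t=3: a0@(5,2) a1@(0,0) a2@(0,0) a3@(5,2) a4@(0,0) a5@(0,0) a6@(2,4) a7@(2,4) a8@(5,2) | pheromone: 9 0 0 0 0 / 0 0 0 0 0 / 0 0 0 0 7 / 0 0 0 0 0 / 0 0 0 0 0 / 0 0 8 0 0
t=4: a0@(5,2) a1@(0,0) a2@(0,0) a3@(5,2) a4@(0,0) a5@(0,0) a6@(2,4) a7@(2,4) a8@(5,2) | pheromone: 12 0 0 0 0 / 0 0 0 0 0 / 0 0 0 0 8 / 0 0 0 0 0 / 0 0 0 0 0 / 0 0 10 0 0
t=5: a0@(5,2) a1@(0,0) a2@(0,0) a3@(5,2) a4@(0,0) a5@(0,0) a6@(2,4) a7@(2,4) a8@(5,2) | pheromone: 15 0 0 0 0 / 0 0 0 0 0 / 0 0 0 0 9 / 0 0 0 0 0 / 0 0 0 0 0 / 0 0 12 0 0

yes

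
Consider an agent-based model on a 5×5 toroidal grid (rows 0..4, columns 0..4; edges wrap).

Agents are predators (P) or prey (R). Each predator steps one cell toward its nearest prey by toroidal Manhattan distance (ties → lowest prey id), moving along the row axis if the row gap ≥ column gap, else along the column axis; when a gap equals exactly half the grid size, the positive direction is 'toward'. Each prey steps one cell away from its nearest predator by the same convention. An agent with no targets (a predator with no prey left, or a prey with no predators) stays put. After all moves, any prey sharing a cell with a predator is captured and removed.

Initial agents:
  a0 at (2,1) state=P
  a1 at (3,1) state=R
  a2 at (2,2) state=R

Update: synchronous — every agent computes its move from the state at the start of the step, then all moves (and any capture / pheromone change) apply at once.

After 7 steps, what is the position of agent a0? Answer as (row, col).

t=1: a0@(3,1):P a1@(4,1):R a2@(2,3):R
t=2: a0@(4,1):P a1@(0,1):R a2@(2,4):R
t=3: a0@(0,1):P a1@(1,1):R a2@(1,4):R
t=4: a0@(1,1):P a1@(2,1):R a2@(1,3):R
t=5: a0@(2,1):P a1@(3,1):R a2@(1,4):R
t=6: a0@(3,1):P a1@(4,1):R a2@(1,3):R
t=7: a0@(4,1):P a1@(0,1):R a2@(0,3):R

(4, 1)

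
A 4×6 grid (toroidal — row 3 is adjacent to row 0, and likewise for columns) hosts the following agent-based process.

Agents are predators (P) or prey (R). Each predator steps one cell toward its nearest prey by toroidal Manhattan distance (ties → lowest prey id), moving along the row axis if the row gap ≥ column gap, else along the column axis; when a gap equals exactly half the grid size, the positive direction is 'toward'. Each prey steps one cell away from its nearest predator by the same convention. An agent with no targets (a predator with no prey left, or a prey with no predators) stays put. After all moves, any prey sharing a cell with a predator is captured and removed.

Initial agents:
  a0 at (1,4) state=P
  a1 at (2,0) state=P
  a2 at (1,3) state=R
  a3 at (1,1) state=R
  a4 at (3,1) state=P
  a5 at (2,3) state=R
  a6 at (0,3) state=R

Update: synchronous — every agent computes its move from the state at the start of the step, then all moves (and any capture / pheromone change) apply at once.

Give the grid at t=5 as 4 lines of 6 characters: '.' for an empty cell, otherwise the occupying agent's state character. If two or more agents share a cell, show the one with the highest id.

t=1: a0@(1,3):P a1@(1,0):P a2@(1,2):R a4@(0,1):P a5@(3,3):R a6@(3,3):R
t=2: a0@(1,2):P a1@(1,1):P a4@(1,1):P a5@(2,3):R a6@(2,3):R
t=3: a0@(2,2):P a1@(1,2):P a4@(1,2):P a5@(3,3):R a6@(3,3):R
t=4: a0@(3,2):P a1@(2,2):P a4@(2,2):P a5@(0,3):R a6@(0,3):R
t=5: a0@(0,2):P a1@(3,2):P a4@(3,2):P a5@(1,3):R a6@(1,3):R

..P...
...R..
......
..P...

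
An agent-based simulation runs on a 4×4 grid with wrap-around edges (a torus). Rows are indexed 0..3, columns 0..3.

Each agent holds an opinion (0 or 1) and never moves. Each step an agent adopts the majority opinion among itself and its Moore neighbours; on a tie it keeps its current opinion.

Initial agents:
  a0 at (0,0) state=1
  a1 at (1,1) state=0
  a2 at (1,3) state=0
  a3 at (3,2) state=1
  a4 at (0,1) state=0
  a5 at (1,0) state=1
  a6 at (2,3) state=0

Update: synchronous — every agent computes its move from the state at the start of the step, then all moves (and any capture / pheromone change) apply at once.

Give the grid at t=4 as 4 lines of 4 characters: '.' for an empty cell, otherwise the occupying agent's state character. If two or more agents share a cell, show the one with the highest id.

t=1: a0@(0,0):0 a1@(1,1):0 a2@(1,3):0 a3@(3,2):0 a4@(0,1):1 a5@(1,0):0 a6@(2,3):0
t=2: a0@(0,0):0 a1@(1,1):0 a2@(1,3):0 a3@(3,2):0 a4@(0,1):0 a5@(1,0):0 a6@(2,3):0
t=3: (unchanged — steady state)

00..
00.0
...0
..0.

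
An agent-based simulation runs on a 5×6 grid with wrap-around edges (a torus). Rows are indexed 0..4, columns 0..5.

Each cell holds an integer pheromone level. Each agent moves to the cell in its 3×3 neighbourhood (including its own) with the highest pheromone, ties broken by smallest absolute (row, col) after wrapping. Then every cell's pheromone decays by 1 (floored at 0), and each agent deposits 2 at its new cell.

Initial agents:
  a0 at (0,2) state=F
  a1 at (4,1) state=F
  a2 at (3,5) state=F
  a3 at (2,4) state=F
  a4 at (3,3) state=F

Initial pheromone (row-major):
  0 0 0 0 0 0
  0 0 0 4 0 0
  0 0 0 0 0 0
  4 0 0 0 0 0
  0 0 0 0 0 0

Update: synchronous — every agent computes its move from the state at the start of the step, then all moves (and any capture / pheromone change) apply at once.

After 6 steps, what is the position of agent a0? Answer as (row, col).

t=1: a0@(1,3) a1@(3,0) a2@(3,0) a3@(1,3) a4@(2,2) | pheromone: 0 0 0 0 0 0 / 0 0 0 7 0 0 / 0 0 2 0 0 0 / 7 0 0 0 0 0 / 0 0 0 0 0 0
t=2: a0@(1,3) a1@(3,0) a2@(3,0) a3@(1,3) a4@(1,3) | pheromone: 0 0 0 0 0 0 / 0 0 0 12 0 0 / 0 0 1 0 0 0 / 10 0 0 0 0 0 / 0 0 0 0 0 0
t=3: a0@(1,3) a1@(3,0) a2@(3,0) a3@(1,3) a4@(1,3) | pheromone: 0 0 0 0 0 0 / 0 0 0 17 0 0 / 0 0 0 0 0 0 / 13 0 0 0 0 0 / 0 0 0 0 0 0
t=4: a0@(1,3) a1@(3,0) a2@(3,0) a3@(1,3) a4@(1,3) | pheromone: 0 0 0 0 0 0 / 0 0 0 22 0 0 / 0 0 0 0 0 0 / 16 0 0 0 0 0 / 0 0 0 0 0 0
t=5: a0@(1,3) a1@(3,0) a2@(3,0) a3@(1,3) a4@(1,3) | pheromone: 0 0 0 0 0 0 / 0 0 0 27 0 0 / 0 0 0 0 0 0 / 19 0 0 0 0 0 / 0 0 0 0 0 0
t=6: a0@(1,3) a1@(3,0) a2@(3,0) a3@(1,3) a4@(1,3) | pheromone: 0 0 0 0 0 0 / 0 0 0 32 0 0 / 0 0 0 0 0 0 / 22 0 0 0 0 0 / 0 0 0 0 0 0

(1, 3)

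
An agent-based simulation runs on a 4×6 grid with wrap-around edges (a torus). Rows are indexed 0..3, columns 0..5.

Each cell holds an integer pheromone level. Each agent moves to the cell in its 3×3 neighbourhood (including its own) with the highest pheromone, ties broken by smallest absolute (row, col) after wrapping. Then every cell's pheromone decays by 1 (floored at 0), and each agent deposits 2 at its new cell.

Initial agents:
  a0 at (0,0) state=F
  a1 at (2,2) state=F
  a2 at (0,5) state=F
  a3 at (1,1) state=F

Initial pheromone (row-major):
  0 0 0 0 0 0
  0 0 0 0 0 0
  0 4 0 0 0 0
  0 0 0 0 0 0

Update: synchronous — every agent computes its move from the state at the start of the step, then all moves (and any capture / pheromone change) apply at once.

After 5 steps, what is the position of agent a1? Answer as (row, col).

t=1: a0@(0,0) a1@(2,1) a2@(0,0) a3@(2,1) | pheromone: 4 0 0 0 0 0 / 0 0 0 0 0 0 / 0 7 0 0 0 0 / 0 0 0 0 0 0
t=2: a0@(0,0) a1@(2,1) a2@(0,0) a3@(2,1) | pheromone: 7 0 0 0 0 0 / 0 0 0 0 0 0 / 0 10 0 0 0 0 / 0 0 0 0 0 0
t=3: a0@(0,0) a1@(2,1) a2@(0,0) a3@(2,1) | pheromone: 10 0 0 0 0 0 / 0 0 0 0 0 0 / 0 13 0 0 0 0 / 0 0 0 0 0 0
t=4: a0@(0,0) a1@(2,1) a2@(0,0) a3@(2,1) | pheromone: 13 0 0 0 0 0 / 0 0 0 0 0 0 / 0 16 0 0 0 0 / 0 0 0 0 0 0
t=5: a0@(0,0) a1@(2,1) a2@(0,0) a3@(2,1) | pheromone: 16 0 0 0 0 0 / 0 0 0 0 0 0 / 0 19 0 0 0 0 / 0 0 0 0 0 0

(2, 1)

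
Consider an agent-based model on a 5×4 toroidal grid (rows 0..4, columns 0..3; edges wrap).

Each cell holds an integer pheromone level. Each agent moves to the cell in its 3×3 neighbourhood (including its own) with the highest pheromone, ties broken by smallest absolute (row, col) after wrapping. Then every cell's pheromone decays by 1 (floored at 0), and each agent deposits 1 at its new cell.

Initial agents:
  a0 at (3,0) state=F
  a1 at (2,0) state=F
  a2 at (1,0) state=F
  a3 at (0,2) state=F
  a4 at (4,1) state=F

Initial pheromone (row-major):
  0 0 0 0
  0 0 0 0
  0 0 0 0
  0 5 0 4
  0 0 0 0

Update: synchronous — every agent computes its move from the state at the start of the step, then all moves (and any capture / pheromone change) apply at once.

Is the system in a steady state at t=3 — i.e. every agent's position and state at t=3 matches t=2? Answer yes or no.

yes

t=1: a0@(3,1) a1@(3,1) a2@(0,0) a3@(0,1) a4@(3,1) | pheromone: 1 1 0 0 / 0 0 0 0 / 0 0 0 0 / 0 7 0 3 / 0 0 0 0
t=2: a0@(3,1) a1@(3,1) a2@(0,0) a3@(0,0) a4@(3,1) | pheromone: 2 0 0 0 / 0 0 0 0 / 0 0 0 0 / 0 9 0 2 / 0 0 0 0
t=3: a0@(3,1) a1@(3,1) a2@(0,0) a3@(0,0) a4@(3,1) | pheromone: 3 0 0 0 / 0 0 0 0 / 0 0 0 0 / 0 11 0 1 / 0 0 0 0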